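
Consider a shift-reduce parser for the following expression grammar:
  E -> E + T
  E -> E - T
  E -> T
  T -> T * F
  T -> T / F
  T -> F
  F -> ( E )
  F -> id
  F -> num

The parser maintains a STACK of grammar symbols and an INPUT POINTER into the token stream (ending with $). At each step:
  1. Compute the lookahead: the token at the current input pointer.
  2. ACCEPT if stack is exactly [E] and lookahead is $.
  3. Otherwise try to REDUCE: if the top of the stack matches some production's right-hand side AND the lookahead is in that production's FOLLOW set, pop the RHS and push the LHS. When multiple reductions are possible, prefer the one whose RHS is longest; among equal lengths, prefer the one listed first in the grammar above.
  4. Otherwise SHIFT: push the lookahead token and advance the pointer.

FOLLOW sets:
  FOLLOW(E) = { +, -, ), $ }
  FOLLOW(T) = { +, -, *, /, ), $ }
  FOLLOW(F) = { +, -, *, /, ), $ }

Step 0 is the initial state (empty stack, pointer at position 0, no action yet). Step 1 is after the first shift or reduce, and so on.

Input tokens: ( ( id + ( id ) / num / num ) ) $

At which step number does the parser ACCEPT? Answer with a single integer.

Answer: 33

Derivation:
Step 1: shift (. Stack=[(] ptr=1 lookahead=( remaining=[( id + ( id ) / num / num ) ) $]
Step 2: shift (. Stack=[( (] ptr=2 lookahead=id remaining=[id + ( id ) / num / num ) ) $]
Step 3: shift id. Stack=[( ( id] ptr=3 lookahead=+ remaining=[+ ( id ) / num / num ) ) $]
Step 4: reduce F->id. Stack=[( ( F] ptr=3 lookahead=+ remaining=[+ ( id ) / num / num ) ) $]
Step 5: reduce T->F. Stack=[( ( T] ptr=3 lookahead=+ remaining=[+ ( id ) / num / num ) ) $]
Step 6: reduce E->T. Stack=[( ( E] ptr=3 lookahead=+ remaining=[+ ( id ) / num / num ) ) $]
Step 7: shift +. Stack=[( ( E +] ptr=4 lookahead=( remaining=[( id ) / num / num ) ) $]
Step 8: shift (. Stack=[( ( E + (] ptr=5 lookahead=id remaining=[id ) / num / num ) ) $]
Step 9: shift id. Stack=[( ( E + ( id] ptr=6 lookahead=) remaining=[) / num / num ) ) $]
Step 10: reduce F->id. Stack=[( ( E + ( F] ptr=6 lookahead=) remaining=[) / num / num ) ) $]
Step 11: reduce T->F. Stack=[( ( E + ( T] ptr=6 lookahead=) remaining=[) / num / num ) ) $]
Step 12: reduce E->T. Stack=[( ( E + ( E] ptr=6 lookahead=) remaining=[) / num / num ) ) $]
Step 13: shift ). Stack=[( ( E + ( E )] ptr=7 lookahead=/ remaining=[/ num / num ) ) $]
Step 14: reduce F->( E ). Stack=[( ( E + F] ptr=7 lookahead=/ remaining=[/ num / num ) ) $]
Step 15: reduce T->F. Stack=[( ( E + T] ptr=7 lookahead=/ remaining=[/ num / num ) ) $]
Step 16: shift /. Stack=[( ( E + T /] ptr=8 lookahead=num remaining=[num / num ) ) $]
Step 17: shift num. Stack=[( ( E + T / num] ptr=9 lookahead=/ remaining=[/ num ) ) $]
Step 18: reduce F->num. Stack=[( ( E + T / F] ptr=9 lookahead=/ remaining=[/ num ) ) $]
Step 19: reduce T->T / F. Stack=[( ( E + T] ptr=9 lookahead=/ remaining=[/ num ) ) $]
Step 20: shift /. Stack=[( ( E + T /] ptr=10 lookahead=num remaining=[num ) ) $]
Step 21: shift num. Stack=[( ( E + T / num] ptr=11 lookahead=) remaining=[) ) $]
Step 22: reduce F->num. Stack=[( ( E + T / F] ptr=11 lookahead=) remaining=[) ) $]
Step 23: reduce T->T / F. Stack=[( ( E + T] ptr=11 lookahead=) remaining=[) ) $]
Step 24: reduce E->E + T. Stack=[( ( E] ptr=11 lookahead=) remaining=[) ) $]
Step 25: shift ). Stack=[( ( E )] ptr=12 lookahead=) remaining=[) $]
Step 26: reduce F->( E ). Stack=[( F] ptr=12 lookahead=) remaining=[) $]
Step 27: reduce T->F. Stack=[( T] ptr=12 lookahead=) remaining=[) $]
Step 28: reduce E->T. Stack=[( E] ptr=12 lookahead=) remaining=[) $]
Step 29: shift ). Stack=[( E )] ptr=13 lookahead=$ remaining=[$]
Step 30: reduce F->( E ). Stack=[F] ptr=13 lookahead=$ remaining=[$]
Step 31: reduce T->F. Stack=[T] ptr=13 lookahead=$ remaining=[$]
Step 32: reduce E->T. Stack=[E] ptr=13 lookahead=$ remaining=[$]
Step 33: accept. Stack=[E] ptr=13 lookahead=$ remaining=[$]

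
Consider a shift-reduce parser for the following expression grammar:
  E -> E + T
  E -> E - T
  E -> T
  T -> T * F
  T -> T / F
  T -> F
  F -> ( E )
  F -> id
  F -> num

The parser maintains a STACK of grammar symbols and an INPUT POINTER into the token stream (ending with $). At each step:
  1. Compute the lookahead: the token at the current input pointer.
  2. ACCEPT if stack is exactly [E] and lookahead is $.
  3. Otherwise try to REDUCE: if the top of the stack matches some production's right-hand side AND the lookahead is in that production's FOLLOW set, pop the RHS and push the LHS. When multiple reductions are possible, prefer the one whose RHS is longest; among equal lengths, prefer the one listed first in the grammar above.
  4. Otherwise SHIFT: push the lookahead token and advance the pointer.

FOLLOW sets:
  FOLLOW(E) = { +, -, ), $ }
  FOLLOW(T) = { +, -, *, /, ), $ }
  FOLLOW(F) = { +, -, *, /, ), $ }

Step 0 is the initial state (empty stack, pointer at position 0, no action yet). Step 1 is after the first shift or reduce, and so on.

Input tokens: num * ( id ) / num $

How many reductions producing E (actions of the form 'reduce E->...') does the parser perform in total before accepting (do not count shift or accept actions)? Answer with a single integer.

Step 1: shift num. Stack=[num] ptr=1 lookahead=* remaining=[* ( id ) / num $]
Step 2: reduce F->num. Stack=[F] ptr=1 lookahead=* remaining=[* ( id ) / num $]
Step 3: reduce T->F. Stack=[T] ptr=1 lookahead=* remaining=[* ( id ) / num $]
Step 4: shift *. Stack=[T *] ptr=2 lookahead=( remaining=[( id ) / num $]
Step 5: shift (. Stack=[T * (] ptr=3 lookahead=id remaining=[id ) / num $]
Step 6: shift id. Stack=[T * ( id] ptr=4 lookahead=) remaining=[) / num $]
Step 7: reduce F->id. Stack=[T * ( F] ptr=4 lookahead=) remaining=[) / num $]
Step 8: reduce T->F. Stack=[T * ( T] ptr=4 lookahead=) remaining=[) / num $]
Step 9: reduce E->T. Stack=[T * ( E] ptr=4 lookahead=) remaining=[) / num $]
Step 10: shift ). Stack=[T * ( E )] ptr=5 lookahead=/ remaining=[/ num $]
Step 11: reduce F->( E ). Stack=[T * F] ptr=5 lookahead=/ remaining=[/ num $]
Step 12: reduce T->T * F. Stack=[T] ptr=5 lookahead=/ remaining=[/ num $]
Step 13: shift /. Stack=[T /] ptr=6 lookahead=num remaining=[num $]
Step 14: shift num. Stack=[T / num] ptr=7 lookahead=$ remaining=[$]
Step 15: reduce F->num. Stack=[T / F] ptr=7 lookahead=$ remaining=[$]
Step 16: reduce T->T / F. Stack=[T] ptr=7 lookahead=$ remaining=[$]
Step 17: reduce E->T. Stack=[E] ptr=7 lookahead=$ remaining=[$]
Step 18: accept. Stack=[E] ptr=7 lookahead=$ remaining=[$]

Answer: 2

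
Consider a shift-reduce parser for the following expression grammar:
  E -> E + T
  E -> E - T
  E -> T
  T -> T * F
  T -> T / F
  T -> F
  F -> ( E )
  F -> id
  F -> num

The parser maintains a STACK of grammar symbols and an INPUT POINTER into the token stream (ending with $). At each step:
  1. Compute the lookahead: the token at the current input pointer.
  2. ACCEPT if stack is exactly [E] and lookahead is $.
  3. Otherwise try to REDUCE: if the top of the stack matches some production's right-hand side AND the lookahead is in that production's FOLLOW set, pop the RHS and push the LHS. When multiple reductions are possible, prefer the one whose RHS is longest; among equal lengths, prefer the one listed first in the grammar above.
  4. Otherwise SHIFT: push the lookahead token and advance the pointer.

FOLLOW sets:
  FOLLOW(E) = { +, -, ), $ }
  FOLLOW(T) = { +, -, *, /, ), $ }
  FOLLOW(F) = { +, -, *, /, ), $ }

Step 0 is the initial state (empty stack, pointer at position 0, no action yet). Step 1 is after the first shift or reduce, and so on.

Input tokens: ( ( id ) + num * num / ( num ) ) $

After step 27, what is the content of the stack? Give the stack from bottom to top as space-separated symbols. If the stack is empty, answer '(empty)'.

Answer: ( E + T

Derivation:
Step 1: shift (. Stack=[(] ptr=1 lookahead=( remaining=[( id ) + num * num / ( num ) ) $]
Step 2: shift (. Stack=[( (] ptr=2 lookahead=id remaining=[id ) + num * num / ( num ) ) $]
Step 3: shift id. Stack=[( ( id] ptr=3 lookahead=) remaining=[) + num * num / ( num ) ) $]
Step 4: reduce F->id. Stack=[( ( F] ptr=3 lookahead=) remaining=[) + num * num / ( num ) ) $]
Step 5: reduce T->F. Stack=[( ( T] ptr=3 lookahead=) remaining=[) + num * num / ( num ) ) $]
Step 6: reduce E->T. Stack=[( ( E] ptr=3 lookahead=) remaining=[) + num * num / ( num ) ) $]
Step 7: shift ). Stack=[( ( E )] ptr=4 lookahead=+ remaining=[+ num * num / ( num ) ) $]
Step 8: reduce F->( E ). Stack=[( F] ptr=4 lookahead=+ remaining=[+ num * num / ( num ) ) $]
Step 9: reduce T->F. Stack=[( T] ptr=4 lookahead=+ remaining=[+ num * num / ( num ) ) $]
Step 10: reduce E->T. Stack=[( E] ptr=4 lookahead=+ remaining=[+ num * num / ( num ) ) $]
Step 11: shift +. Stack=[( E +] ptr=5 lookahead=num remaining=[num * num / ( num ) ) $]
Step 12: shift num. Stack=[( E + num] ptr=6 lookahead=* remaining=[* num / ( num ) ) $]
Step 13: reduce F->num. Stack=[( E + F] ptr=6 lookahead=* remaining=[* num / ( num ) ) $]
Step 14: reduce T->F. Stack=[( E + T] ptr=6 lookahead=* remaining=[* num / ( num ) ) $]
Step 15: shift *. Stack=[( E + T *] ptr=7 lookahead=num remaining=[num / ( num ) ) $]
Step 16: shift num. Stack=[( E + T * num] ptr=8 lookahead=/ remaining=[/ ( num ) ) $]
Step 17: reduce F->num. Stack=[( E + T * F] ptr=8 lookahead=/ remaining=[/ ( num ) ) $]
Step 18: reduce T->T * F. Stack=[( E + T] ptr=8 lookahead=/ remaining=[/ ( num ) ) $]
Step 19: shift /. Stack=[( E + T /] ptr=9 lookahead=( remaining=[( num ) ) $]
Step 20: shift (. Stack=[( E + T / (] ptr=10 lookahead=num remaining=[num ) ) $]
Step 21: shift num. Stack=[( E + T / ( num] ptr=11 lookahead=) remaining=[) ) $]
Step 22: reduce F->num. Stack=[( E + T / ( F] ptr=11 lookahead=) remaining=[) ) $]
Step 23: reduce T->F. Stack=[( E + T / ( T] ptr=11 lookahead=) remaining=[) ) $]
Step 24: reduce E->T. Stack=[( E + T / ( E] ptr=11 lookahead=) remaining=[) ) $]
Step 25: shift ). Stack=[( E + T / ( E )] ptr=12 lookahead=) remaining=[) $]
Step 26: reduce F->( E ). Stack=[( E + T / F] ptr=12 lookahead=) remaining=[) $]
Step 27: reduce T->T / F. Stack=[( E + T] ptr=12 lookahead=) remaining=[) $]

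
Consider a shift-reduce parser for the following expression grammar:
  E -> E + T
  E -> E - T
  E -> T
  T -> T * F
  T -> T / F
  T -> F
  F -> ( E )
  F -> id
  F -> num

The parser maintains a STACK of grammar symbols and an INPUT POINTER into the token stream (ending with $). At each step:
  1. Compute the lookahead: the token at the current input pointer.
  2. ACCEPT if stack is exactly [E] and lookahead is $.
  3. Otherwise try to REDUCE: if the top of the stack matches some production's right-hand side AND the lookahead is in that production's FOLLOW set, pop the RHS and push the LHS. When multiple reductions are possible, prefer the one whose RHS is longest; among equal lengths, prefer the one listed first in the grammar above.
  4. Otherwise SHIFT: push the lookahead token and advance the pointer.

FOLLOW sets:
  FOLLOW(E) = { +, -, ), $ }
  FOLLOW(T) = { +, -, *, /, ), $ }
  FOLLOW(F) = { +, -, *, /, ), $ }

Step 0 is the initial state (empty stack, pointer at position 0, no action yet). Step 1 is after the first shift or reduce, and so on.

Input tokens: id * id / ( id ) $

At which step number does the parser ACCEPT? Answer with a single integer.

Answer: 18

Derivation:
Step 1: shift id. Stack=[id] ptr=1 lookahead=* remaining=[* id / ( id ) $]
Step 2: reduce F->id. Stack=[F] ptr=1 lookahead=* remaining=[* id / ( id ) $]
Step 3: reduce T->F. Stack=[T] ptr=1 lookahead=* remaining=[* id / ( id ) $]
Step 4: shift *. Stack=[T *] ptr=2 lookahead=id remaining=[id / ( id ) $]
Step 5: shift id. Stack=[T * id] ptr=3 lookahead=/ remaining=[/ ( id ) $]
Step 6: reduce F->id. Stack=[T * F] ptr=3 lookahead=/ remaining=[/ ( id ) $]
Step 7: reduce T->T * F. Stack=[T] ptr=3 lookahead=/ remaining=[/ ( id ) $]
Step 8: shift /. Stack=[T /] ptr=4 lookahead=( remaining=[( id ) $]
Step 9: shift (. Stack=[T / (] ptr=5 lookahead=id remaining=[id ) $]
Step 10: shift id. Stack=[T / ( id] ptr=6 lookahead=) remaining=[) $]
Step 11: reduce F->id. Stack=[T / ( F] ptr=6 lookahead=) remaining=[) $]
Step 12: reduce T->F. Stack=[T / ( T] ptr=6 lookahead=) remaining=[) $]
Step 13: reduce E->T. Stack=[T / ( E] ptr=6 lookahead=) remaining=[) $]
Step 14: shift ). Stack=[T / ( E )] ptr=7 lookahead=$ remaining=[$]
Step 15: reduce F->( E ). Stack=[T / F] ptr=7 lookahead=$ remaining=[$]
Step 16: reduce T->T / F. Stack=[T] ptr=7 lookahead=$ remaining=[$]
Step 17: reduce E->T. Stack=[E] ptr=7 lookahead=$ remaining=[$]
Step 18: accept. Stack=[E] ptr=7 lookahead=$ remaining=[$]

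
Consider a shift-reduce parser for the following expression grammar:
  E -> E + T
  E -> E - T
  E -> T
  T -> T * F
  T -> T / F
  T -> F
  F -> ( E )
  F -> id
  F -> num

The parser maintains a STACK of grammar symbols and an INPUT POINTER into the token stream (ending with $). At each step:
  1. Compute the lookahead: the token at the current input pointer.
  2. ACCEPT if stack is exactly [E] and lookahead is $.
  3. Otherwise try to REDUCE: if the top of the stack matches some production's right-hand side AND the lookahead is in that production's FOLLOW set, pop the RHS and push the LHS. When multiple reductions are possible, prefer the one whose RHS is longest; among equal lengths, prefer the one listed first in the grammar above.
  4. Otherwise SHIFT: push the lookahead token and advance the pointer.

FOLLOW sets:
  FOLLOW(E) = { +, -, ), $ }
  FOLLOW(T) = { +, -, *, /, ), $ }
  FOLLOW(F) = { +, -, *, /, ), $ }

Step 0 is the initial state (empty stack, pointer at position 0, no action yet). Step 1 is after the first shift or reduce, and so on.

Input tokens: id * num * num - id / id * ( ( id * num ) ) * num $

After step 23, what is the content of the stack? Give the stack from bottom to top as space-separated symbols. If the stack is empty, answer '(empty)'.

Step 1: shift id. Stack=[id] ptr=1 lookahead=* remaining=[* num * num - id / id * ( ( id * num ) ) * num $]
Step 2: reduce F->id. Stack=[F] ptr=1 lookahead=* remaining=[* num * num - id / id * ( ( id * num ) ) * num $]
Step 3: reduce T->F. Stack=[T] ptr=1 lookahead=* remaining=[* num * num - id / id * ( ( id * num ) ) * num $]
Step 4: shift *. Stack=[T *] ptr=2 lookahead=num remaining=[num * num - id / id * ( ( id * num ) ) * num $]
Step 5: shift num. Stack=[T * num] ptr=3 lookahead=* remaining=[* num - id / id * ( ( id * num ) ) * num $]
Step 6: reduce F->num. Stack=[T * F] ptr=3 lookahead=* remaining=[* num - id / id * ( ( id * num ) ) * num $]
Step 7: reduce T->T * F. Stack=[T] ptr=3 lookahead=* remaining=[* num - id / id * ( ( id * num ) ) * num $]
Step 8: shift *. Stack=[T *] ptr=4 lookahead=num remaining=[num - id / id * ( ( id * num ) ) * num $]
Step 9: shift num. Stack=[T * num] ptr=5 lookahead=- remaining=[- id / id * ( ( id * num ) ) * num $]
Step 10: reduce F->num. Stack=[T * F] ptr=5 lookahead=- remaining=[- id / id * ( ( id * num ) ) * num $]
Step 11: reduce T->T * F. Stack=[T] ptr=5 lookahead=- remaining=[- id / id * ( ( id * num ) ) * num $]
Step 12: reduce E->T. Stack=[E] ptr=5 lookahead=- remaining=[- id / id * ( ( id * num ) ) * num $]
Step 13: shift -. Stack=[E -] ptr=6 lookahead=id remaining=[id / id * ( ( id * num ) ) * num $]
Step 14: shift id. Stack=[E - id] ptr=7 lookahead=/ remaining=[/ id * ( ( id * num ) ) * num $]
Step 15: reduce F->id. Stack=[E - F] ptr=7 lookahead=/ remaining=[/ id * ( ( id * num ) ) * num $]
Step 16: reduce T->F. Stack=[E - T] ptr=7 lookahead=/ remaining=[/ id * ( ( id * num ) ) * num $]
Step 17: shift /. Stack=[E - T /] ptr=8 lookahead=id remaining=[id * ( ( id * num ) ) * num $]
Step 18: shift id. Stack=[E - T / id] ptr=9 lookahead=* remaining=[* ( ( id * num ) ) * num $]
Step 19: reduce F->id. Stack=[E - T / F] ptr=9 lookahead=* remaining=[* ( ( id * num ) ) * num $]
Step 20: reduce T->T / F. Stack=[E - T] ptr=9 lookahead=* remaining=[* ( ( id * num ) ) * num $]
Step 21: shift *. Stack=[E - T *] ptr=10 lookahead=( remaining=[( ( id * num ) ) * num $]
Step 22: shift (. Stack=[E - T * (] ptr=11 lookahead=( remaining=[( id * num ) ) * num $]
Step 23: shift (. Stack=[E - T * ( (] ptr=12 lookahead=id remaining=[id * num ) ) * num $]

Answer: E - T * ( (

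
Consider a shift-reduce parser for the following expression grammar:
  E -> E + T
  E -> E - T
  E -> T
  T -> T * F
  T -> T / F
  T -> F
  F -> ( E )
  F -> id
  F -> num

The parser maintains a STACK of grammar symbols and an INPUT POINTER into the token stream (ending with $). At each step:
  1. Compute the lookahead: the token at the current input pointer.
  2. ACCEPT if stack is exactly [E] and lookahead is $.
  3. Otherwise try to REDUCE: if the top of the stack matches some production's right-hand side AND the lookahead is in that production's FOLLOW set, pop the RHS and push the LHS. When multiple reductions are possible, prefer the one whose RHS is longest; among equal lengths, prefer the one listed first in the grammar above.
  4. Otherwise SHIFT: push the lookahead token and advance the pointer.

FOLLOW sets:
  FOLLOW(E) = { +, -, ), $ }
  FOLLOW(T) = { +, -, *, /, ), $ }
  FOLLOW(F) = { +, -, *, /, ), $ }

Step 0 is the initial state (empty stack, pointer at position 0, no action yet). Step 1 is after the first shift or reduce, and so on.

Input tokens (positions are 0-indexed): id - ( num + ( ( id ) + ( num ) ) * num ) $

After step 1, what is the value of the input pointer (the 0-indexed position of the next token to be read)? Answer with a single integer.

Step 1: shift id. Stack=[id] ptr=1 lookahead=- remaining=[- ( num + ( ( id ) + ( num ) ) * num ) $]

Answer: 1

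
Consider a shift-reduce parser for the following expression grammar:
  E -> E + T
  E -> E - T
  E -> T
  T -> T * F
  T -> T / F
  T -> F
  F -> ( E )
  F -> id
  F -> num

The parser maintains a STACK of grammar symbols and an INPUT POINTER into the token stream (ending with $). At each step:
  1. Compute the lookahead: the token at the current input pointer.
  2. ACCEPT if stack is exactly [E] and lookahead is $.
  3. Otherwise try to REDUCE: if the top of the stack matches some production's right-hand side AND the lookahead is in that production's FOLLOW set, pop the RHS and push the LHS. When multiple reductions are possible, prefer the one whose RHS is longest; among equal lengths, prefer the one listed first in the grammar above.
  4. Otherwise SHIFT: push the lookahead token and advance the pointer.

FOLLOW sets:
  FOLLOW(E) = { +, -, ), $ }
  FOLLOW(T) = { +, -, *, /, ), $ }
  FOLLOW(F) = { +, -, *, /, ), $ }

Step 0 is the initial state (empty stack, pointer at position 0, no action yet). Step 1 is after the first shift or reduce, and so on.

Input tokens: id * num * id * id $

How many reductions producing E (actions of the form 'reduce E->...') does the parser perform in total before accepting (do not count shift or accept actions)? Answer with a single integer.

Step 1: shift id. Stack=[id] ptr=1 lookahead=* remaining=[* num * id * id $]
Step 2: reduce F->id. Stack=[F] ptr=1 lookahead=* remaining=[* num * id * id $]
Step 3: reduce T->F. Stack=[T] ptr=1 lookahead=* remaining=[* num * id * id $]
Step 4: shift *. Stack=[T *] ptr=2 lookahead=num remaining=[num * id * id $]
Step 5: shift num. Stack=[T * num] ptr=3 lookahead=* remaining=[* id * id $]
Step 6: reduce F->num. Stack=[T * F] ptr=3 lookahead=* remaining=[* id * id $]
Step 7: reduce T->T * F. Stack=[T] ptr=3 lookahead=* remaining=[* id * id $]
Step 8: shift *. Stack=[T *] ptr=4 lookahead=id remaining=[id * id $]
Step 9: shift id. Stack=[T * id] ptr=5 lookahead=* remaining=[* id $]
Step 10: reduce F->id. Stack=[T * F] ptr=5 lookahead=* remaining=[* id $]
Step 11: reduce T->T * F. Stack=[T] ptr=5 lookahead=* remaining=[* id $]
Step 12: shift *. Stack=[T *] ptr=6 lookahead=id remaining=[id $]
Step 13: shift id. Stack=[T * id] ptr=7 lookahead=$ remaining=[$]
Step 14: reduce F->id. Stack=[T * F] ptr=7 lookahead=$ remaining=[$]
Step 15: reduce T->T * F. Stack=[T] ptr=7 lookahead=$ remaining=[$]
Step 16: reduce E->T. Stack=[E] ptr=7 lookahead=$ remaining=[$]
Step 17: accept. Stack=[E] ptr=7 lookahead=$ remaining=[$]

Answer: 1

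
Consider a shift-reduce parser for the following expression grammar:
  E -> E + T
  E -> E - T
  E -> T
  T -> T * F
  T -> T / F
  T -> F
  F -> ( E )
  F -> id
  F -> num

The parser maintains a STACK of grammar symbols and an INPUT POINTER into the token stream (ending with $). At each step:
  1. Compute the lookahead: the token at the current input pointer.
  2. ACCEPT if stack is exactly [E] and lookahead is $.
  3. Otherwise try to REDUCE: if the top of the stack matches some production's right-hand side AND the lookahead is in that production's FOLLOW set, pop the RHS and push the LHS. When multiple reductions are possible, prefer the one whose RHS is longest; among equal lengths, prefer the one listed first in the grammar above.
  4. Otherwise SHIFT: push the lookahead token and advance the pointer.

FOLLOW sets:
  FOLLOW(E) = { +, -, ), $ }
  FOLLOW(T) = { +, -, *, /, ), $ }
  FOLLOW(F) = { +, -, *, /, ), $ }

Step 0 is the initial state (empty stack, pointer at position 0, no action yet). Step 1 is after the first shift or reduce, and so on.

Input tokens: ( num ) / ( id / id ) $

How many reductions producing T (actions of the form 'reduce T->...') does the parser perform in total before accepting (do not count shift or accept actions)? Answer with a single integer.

Answer: 5

Derivation:
Step 1: shift (. Stack=[(] ptr=1 lookahead=num remaining=[num ) / ( id / id ) $]
Step 2: shift num. Stack=[( num] ptr=2 lookahead=) remaining=[) / ( id / id ) $]
Step 3: reduce F->num. Stack=[( F] ptr=2 lookahead=) remaining=[) / ( id / id ) $]
Step 4: reduce T->F. Stack=[( T] ptr=2 lookahead=) remaining=[) / ( id / id ) $]
Step 5: reduce E->T. Stack=[( E] ptr=2 lookahead=) remaining=[) / ( id / id ) $]
Step 6: shift ). Stack=[( E )] ptr=3 lookahead=/ remaining=[/ ( id / id ) $]
Step 7: reduce F->( E ). Stack=[F] ptr=3 lookahead=/ remaining=[/ ( id / id ) $]
Step 8: reduce T->F. Stack=[T] ptr=3 lookahead=/ remaining=[/ ( id / id ) $]
Step 9: shift /. Stack=[T /] ptr=4 lookahead=( remaining=[( id / id ) $]
Step 10: shift (. Stack=[T / (] ptr=5 lookahead=id remaining=[id / id ) $]
Step 11: shift id. Stack=[T / ( id] ptr=6 lookahead=/ remaining=[/ id ) $]
Step 12: reduce F->id. Stack=[T / ( F] ptr=6 lookahead=/ remaining=[/ id ) $]
Step 13: reduce T->F. Stack=[T / ( T] ptr=6 lookahead=/ remaining=[/ id ) $]
Step 14: shift /. Stack=[T / ( T /] ptr=7 lookahead=id remaining=[id ) $]
Step 15: shift id. Stack=[T / ( T / id] ptr=8 lookahead=) remaining=[) $]
Step 16: reduce F->id. Stack=[T / ( T / F] ptr=8 lookahead=) remaining=[) $]
Step 17: reduce T->T / F. Stack=[T / ( T] ptr=8 lookahead=) remaining=[) $]
Step 18: reduce E->T. Stack=[T / ( E] ptr=8 lookahead=) remaining=[) $]
Step 19: shift ). Stack=[T / ( E )] ptr=9 lookahead=$ remaining=[$]
Step 20: reduce F->( E ). Stack=[T / F] ptr=9 lookahead=$ remaining=[$]
Step 21: reduce T->T / F. Stack=[T] ptr=9 lookahead=$ remaining=[$]
Step 22: reduce E->T. Stack=[E] ptr=9 lookahead=$ remaining=[$]
Step 23: accept. Stack=[E] ptr=9 lookahead=$ remaining=[$]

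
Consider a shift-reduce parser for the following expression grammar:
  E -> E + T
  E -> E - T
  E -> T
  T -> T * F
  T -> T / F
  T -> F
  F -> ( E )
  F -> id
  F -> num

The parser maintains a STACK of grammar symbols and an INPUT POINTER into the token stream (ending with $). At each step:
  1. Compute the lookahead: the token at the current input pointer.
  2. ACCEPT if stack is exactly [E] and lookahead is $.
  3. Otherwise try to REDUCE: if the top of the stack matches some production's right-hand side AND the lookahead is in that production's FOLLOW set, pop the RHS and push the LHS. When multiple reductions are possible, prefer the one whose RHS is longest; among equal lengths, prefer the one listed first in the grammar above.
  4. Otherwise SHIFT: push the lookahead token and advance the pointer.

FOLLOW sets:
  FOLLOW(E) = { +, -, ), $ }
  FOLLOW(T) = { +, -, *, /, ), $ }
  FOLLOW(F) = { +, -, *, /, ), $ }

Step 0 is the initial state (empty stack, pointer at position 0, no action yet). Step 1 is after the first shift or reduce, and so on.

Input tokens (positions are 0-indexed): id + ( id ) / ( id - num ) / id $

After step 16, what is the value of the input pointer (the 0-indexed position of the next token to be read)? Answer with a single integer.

Answer: 8

Derivation:
Step 1: shift id. Stack=[id] ptr=1 lookahead=+ remaining=[+ ( id ) / ( id - num ) / id $]
Step 2: reduce F->id. Stack=[F] ptr=1 lookahead=+ remaining=[+ ( id ) / ( id - num ) / id $]
Step 3: reduce T->F. Stack=[T] ptr=1 lookahead=+ remaining=[+ ( id ) / ( id - num ) / id $]
Step 4: reduce E->T. Stack=[E] ptr=1 lookahead=+ remaining=[+ ( id ) / ( id - num ) / id $]
Step 5: shift +. Stack=[E +] ptr=2 lookahead=( remaining=[( id ) / ( id - num ) / id $]
Step 6: shift (. Stack=[E + (] ptr=3 lookahead=id remaining=[id ) / ( id - num ) / id $]
Step 7: shift id. Stack=[E + ( id] ptr=4 lookahead=) remaining=[) / ( id - num ) / id $]
Step 8: reduce F->id. Stack=[E + ( F] ptr=4 lookahead=) remaining=[) / ( id - num ) / id $]
Step 9: reduce T->F. Stack=[E + ( T] ptr=4 lookahead=) remaining=[) / ( id - num ) / id $]
Step 10: reduce E->T. Stack=[E + ( E] ptr=4 lookahead=) remaining=[) / ( id - num ) / id $]
Step 11: shift ). Stack=[E + ( E )] ptr=5 lookahead=/ remaining=[/ ( id - num ) / id $]
Step 12: reduce F->( E ). Stack=[E + F] ptr=5 lookahead=/ remaining=[/ ( id - num ) / id $]
Step 13: reduce T->F. Stack=[E + T] ptr=5 lookahead=/ remaining=[/ ( id - num ) / id $]
Step 14: shift /. Stack=[E + T /] ptr=6 lookahead=( remaining=[( id - num ) / id $]
Step 15: shift (. Stack=[E + T / (] ptr=7 lookahead=id remaining=[id - num ) / id $]
Step 16: shift id. Stack=[E + T / ( id] ptr=8 lookahead=- remaining=[- num ) / id $]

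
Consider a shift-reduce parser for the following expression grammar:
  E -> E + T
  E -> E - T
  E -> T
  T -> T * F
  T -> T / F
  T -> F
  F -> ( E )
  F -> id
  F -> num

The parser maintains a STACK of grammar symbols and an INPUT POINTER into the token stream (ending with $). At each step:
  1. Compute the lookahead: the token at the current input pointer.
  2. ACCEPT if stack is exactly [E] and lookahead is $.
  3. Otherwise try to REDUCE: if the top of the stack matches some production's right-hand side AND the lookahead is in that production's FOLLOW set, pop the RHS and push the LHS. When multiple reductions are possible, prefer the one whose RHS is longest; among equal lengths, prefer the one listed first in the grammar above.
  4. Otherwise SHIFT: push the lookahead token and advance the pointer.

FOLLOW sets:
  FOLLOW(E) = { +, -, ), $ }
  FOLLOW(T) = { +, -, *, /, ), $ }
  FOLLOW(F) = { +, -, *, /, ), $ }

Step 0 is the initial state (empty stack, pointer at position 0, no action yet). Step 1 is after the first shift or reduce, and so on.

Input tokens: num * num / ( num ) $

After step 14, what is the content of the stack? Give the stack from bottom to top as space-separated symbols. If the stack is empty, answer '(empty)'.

Answer: T / ( E )

Derivation:
Step 1: shift num. Stack=[num] ptr=1 lookahead=* remaining=[* num / ( num ) $]
Step 2: reduce F->num. Stack=[F] ptr=1 lookahead=* remaining=[* num / ( num ) $]
Step 3: reduce T->F. Stack=[T] ptr=1 lookahead=* remaining=[* num / ( num ) $]
Step 4: shift *. Stack=[T *] ptr=2 lookahead=num remaining=[num / ( num ) $]
Step 5: shift num. Stack=[T * num] ptr=3 lookahead=/ remaining=[/ ( num ) $]
Step 6: reduce F->num. Stack=[T * F] ptr=3 lookahead=/ remaining=[/ ( num ) $]
Step 7: reduce T->T * F. Stack=[T] ptr=3 lookahead=/ remaining=[/ ( num ) $]
Step 8: shift /. Stack=[T /] ptr=4 lookahead=( remaining=[( num ) $]
Step 9: shift (. Stack=[T / (] ptr=5 lookahead=num remaining=[num ) $]
Step 10: shift num. Stack=[T / ( num] ptr=6 lookahead=) remaining=[) $]
Step 11: reduce F->num. Stack=[T / ( F] ptr=6 lookahead=) remaining=[) $]
Step 12: reduce T->F. Stack=[T / ( T] ptr=6 lookahead=) remaining=[) $]
Step 13: reduce E->T. Stack=[T / ( E] ptr=6 lookahead=) remaining=[) $]
Step 14: shift ). Stack=[T / ( E )] ptr=7 lookahead=$ remaining=[$]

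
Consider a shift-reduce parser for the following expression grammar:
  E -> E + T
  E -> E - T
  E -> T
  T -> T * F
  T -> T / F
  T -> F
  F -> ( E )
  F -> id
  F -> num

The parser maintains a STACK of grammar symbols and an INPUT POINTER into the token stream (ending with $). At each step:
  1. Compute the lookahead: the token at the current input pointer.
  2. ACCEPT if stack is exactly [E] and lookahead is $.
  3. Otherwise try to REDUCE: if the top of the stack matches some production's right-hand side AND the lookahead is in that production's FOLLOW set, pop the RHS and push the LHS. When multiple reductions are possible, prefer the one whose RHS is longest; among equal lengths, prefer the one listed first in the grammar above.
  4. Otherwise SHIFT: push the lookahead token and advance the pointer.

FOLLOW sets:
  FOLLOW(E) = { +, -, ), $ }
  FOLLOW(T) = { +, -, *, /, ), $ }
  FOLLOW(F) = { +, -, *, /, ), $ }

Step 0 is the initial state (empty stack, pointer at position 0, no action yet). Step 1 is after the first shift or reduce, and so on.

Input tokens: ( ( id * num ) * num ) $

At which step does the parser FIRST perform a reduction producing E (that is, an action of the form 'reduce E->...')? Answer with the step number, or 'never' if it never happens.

Answer: 10

Derivation:
Step 1: shift (. Stack=[(] ptr=1 lookahead=( remaining=[( id * num ) * num ) $]
Step 2: shift (. Stack=[( (] ptr=2 lookahead=id remaining=[id * num ) * num ) $]
Step 3: shift id. Stack=[( ( id] ptr=3 lookahead=* remaining=[* num ) * num ) $]
Step 4: reduce F->id. Stack=[( ( F] ptr=3 lookahead=* remaining=[* num ) * num ) $]
Step 5: reduce T->F. Stack=[( ( T] ptr=3 lookahead=* remaining=[* num ) * num ) $]
Step 6: shift *. Stack=[( ( T *] ptr=4 lookahead=num remaining=[num ) * num ) $]
Step 7: shift num. Stack=[( ( T * num] ptr=5 lookahead=) remaining=[) * num ) $]
Step 8: reduce F->num. Stack=[( ( T * F] ptr=5 lookahead=) remaining=[) * num ) $]
Step 9: reduce T->T * F. Stack=[( ( T] ptr=5 lookahead=) remaining=[) * num ) $]
Step 10: reduce E->T. Stack=[( ( E] ptr=5 lookahead=) remaining=[) * num ) $]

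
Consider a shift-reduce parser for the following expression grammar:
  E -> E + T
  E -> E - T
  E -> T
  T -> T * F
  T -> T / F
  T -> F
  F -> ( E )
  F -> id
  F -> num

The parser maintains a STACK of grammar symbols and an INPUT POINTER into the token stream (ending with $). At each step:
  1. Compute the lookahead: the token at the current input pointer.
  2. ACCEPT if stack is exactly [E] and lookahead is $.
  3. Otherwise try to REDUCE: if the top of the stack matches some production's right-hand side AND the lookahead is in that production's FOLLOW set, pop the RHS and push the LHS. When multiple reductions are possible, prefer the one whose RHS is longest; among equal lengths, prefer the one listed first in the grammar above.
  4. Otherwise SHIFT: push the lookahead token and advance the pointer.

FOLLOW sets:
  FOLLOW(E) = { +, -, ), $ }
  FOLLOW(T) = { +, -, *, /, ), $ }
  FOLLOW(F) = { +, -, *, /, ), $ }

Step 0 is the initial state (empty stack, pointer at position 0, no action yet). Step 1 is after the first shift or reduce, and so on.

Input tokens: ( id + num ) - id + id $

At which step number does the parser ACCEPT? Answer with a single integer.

Answer: 25

Derivation:
Step 1: shift (. Stack=[(] ptr=1 lookahead=id remaining=[id + num ) - id + id $]
Step 2: shift id. Stack=[( id] ptr=2 lookahead=+ remaining=[+ num ) - id + id $]
Step 3: reduce F->id. Stack=[( F] ptr=2 lookahead=+ remaining=[+ num ) - id + id $]
Step 4: reduce T->F. Stack=[( T] ptr=2 lookahead=+ remaining=[+ num ) - id + id $]
Step 5: reduce E->T. Stack=[( E] ptr=2 lookahead=+ remaining=[+ num ) - id + id $]
Step 6: shift +. Stack=[( E +] ptr=3 lookahead=num remaining=[num ) - id + id $]
Step 7: shift num. Stack=[( E + num] ptr=4 lookahead=) remaining=[) - id + id $]
Step 8: reduce F->num. Stack=[( E + F] ptr=4 lookahead=) remaining=[) - id + id $]
Step 9: reduce T->F. Stack=[( E + T] ptr=4 lookahead=) remaining=[) - id + id $]
Step 10: reduce E->E + T. Stack=[( E] ptr=4 lookahead=) remaining=[) - id + id $]
Step 11: shift ). Stack=[( E )] ptr=5 lookahead=- remaining=[- id + id $]
Step 12: reduce F->( E ). Stack=[F] ptr=5 lookahead=- remaining=[- id + id $]
Step 13: reduce T->F. Stack=[T] ptr=5 lookahead=- remaining=[- id + id $]
Step 14: reduce E->T. Stack=[E] ptr=5 lookahead=- remaining=[- id + id $]
Step 15: shift -. Stack=[E -] ptr=6 lookahead=id remaining=[id + id $]
Step 16: shift id. Stack=[E - id] ptr=7 lookahead=+ remaining=[+ id $]
Step 17: reduce F->id. Stack=[E - F] ptr=7 lookahead=+ remaining=[+ id $]
Step 18: reduce T->F. Stack=[E - T] ptr=7 lookahead=+ remaining=[+ id $]
Step 19: reduce E->E - T. Stack=[E] ptr=7 lookahead=+ remaining=[+ id $]
Step 20: shift +. Stack=[E +] ptr=8 lookahead=id remaining=[id $]
Step 21: shift id. Stack=[E + id] ptr=9 lookahead=$ remaining=[$]
Step 22: reduce F->id. Stack=[E + F] ptr=9 lookahead=$ remaining=[$]
Step 23: reduce T->F. Stack=[E + T] ptr=9 lookahead=$ remaining=[$]
Step 24: reduce E->E + T. Stack=[E] ptr=9 lookahead=$ remaining=[$]
Step 25: accept. Stack=[E] ptr=9 lookahead=$ remaining=[$]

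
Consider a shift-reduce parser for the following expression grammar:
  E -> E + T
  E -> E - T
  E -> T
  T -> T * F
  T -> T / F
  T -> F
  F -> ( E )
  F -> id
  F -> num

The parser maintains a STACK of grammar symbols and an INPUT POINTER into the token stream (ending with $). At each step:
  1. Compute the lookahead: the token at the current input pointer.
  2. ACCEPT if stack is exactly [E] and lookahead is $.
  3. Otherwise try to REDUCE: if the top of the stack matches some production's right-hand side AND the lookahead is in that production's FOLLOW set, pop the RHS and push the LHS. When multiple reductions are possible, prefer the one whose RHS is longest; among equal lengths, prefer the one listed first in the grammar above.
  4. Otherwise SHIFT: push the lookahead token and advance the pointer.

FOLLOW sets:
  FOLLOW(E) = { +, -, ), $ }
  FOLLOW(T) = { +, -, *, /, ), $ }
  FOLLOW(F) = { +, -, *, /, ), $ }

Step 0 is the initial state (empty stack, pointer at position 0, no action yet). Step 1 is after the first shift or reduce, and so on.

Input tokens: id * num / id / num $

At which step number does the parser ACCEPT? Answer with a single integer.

Step 1: shift id. Stack=[id] ptr=1 lookahead=* remaining=[* num / id / num $]
Step 2: reduce F->id. Stack=[F] ptr=1 lookahead=* remaining=[* num / id / num $]
Step 3: reduce T->F. Stack=[T] ptr=1 lookahead=* remaining=[* num / id / num $]
Step 4: shift *. Stack=[T *] ptr=2 lookahead=num remaining=[num / id / num $]
Step 5: shift num. Stack=[T * num] ptr=3 lookahead=/ remaining=[/ id / num $]
Step 6: reduce F->num. Stack=[T * F] ptr=3 lookahead=/ remaining=[/ id / num $]
Step 7: reduce T->T * F. Stack=[T] ptr=3 lookahead=/ remaining=[/ id / num $]
Step 8: shift /. Stack=[T /] ptr=4 lookahead=id remaining=[id / num $]
Step 9: shift id. Stack=[T / id] ptr=5 lookahead=/ remaining=[/ num $]
Step 10: reduce F->id. Stack=[T / F] ptr=5 lookahead=/ remaining=[/ num $]
Step 11: reduce T->T / F. Stack=[T] ptr=5 lookahead=/ remaining=[/ num $]
Step 12: shift /. Stack=[T /] ptr=6 lookahead=num remaining=[num $]
Step 13: shift num. Stack=[T / num] ptr=7 lookahead=$ remaining=[$]
Step 14: reduce F->num. Stack=[T / F] ptr=7 lookahead=$ remaining=[$]
Step 15: reduce T->T / F. Stack=[T] ptr=7 lookahead=$ remaining=[$]
Step 16: reduce E->T. Stack=[E] ptr=7 lookahead=$ remaining=[$]
Step 17: accept. Stack=[E] ptr=7 lookahead=$ remaining=[$]

Answer: 17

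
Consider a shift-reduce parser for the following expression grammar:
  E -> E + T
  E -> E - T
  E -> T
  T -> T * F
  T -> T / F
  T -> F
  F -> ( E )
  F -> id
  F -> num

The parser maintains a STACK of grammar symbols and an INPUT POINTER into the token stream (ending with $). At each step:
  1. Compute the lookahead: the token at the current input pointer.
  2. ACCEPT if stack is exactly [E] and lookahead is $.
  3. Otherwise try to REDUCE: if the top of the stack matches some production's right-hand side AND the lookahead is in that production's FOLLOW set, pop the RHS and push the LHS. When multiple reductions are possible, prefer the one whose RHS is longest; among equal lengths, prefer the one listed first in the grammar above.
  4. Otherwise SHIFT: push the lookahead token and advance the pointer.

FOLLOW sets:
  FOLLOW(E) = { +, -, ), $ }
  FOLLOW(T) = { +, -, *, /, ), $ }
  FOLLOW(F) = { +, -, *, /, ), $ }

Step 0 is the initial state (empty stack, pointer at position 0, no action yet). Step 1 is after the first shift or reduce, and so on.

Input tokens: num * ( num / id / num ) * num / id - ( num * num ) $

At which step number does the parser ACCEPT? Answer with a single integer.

Answer: 44

Derivation:
Step 1: shift num. Stack=[num] ptr=1 lookahead=* remaining=[* ( num / id / num ) * num / id - ( num * num ) $]
Step 2: reduce F->num. Stack=[F] ptr=1 lookahead=* remaining=[* ( num / id / num ) * num / id - ( num * num ) $]
Step 3: reduce T->F. Stack=[T] ptr=1 lookahead=* remaining=[* ( num / id / num ) * num / id - ( num * num ) $]
Step 4: shift *. Stack=[T *] ptr=2 lookahead=( remaining=[( num / id / num ) * num / id - ( num * num ) $]
Step 5: shift (. Stack=[T * (] ptr=3 lookahead=num remaining=[num / id / num ) * num / id - ( num * num ) $]
Step 6: shift num. Stack=[T * ( num] ptr=4 lookahead=/ remaining=[/ id / num ) * num / id - ( num * num ) $]
Step 7: reduce F->num. Stack=[T * ( F] ptr=4 lookahead=/ remaining=[/ id / num ) * num / id - ( num * num ) $]
Step 8: reduce T->F. Stack=[T * ( T] ptr=4 lookahead=/ remaining=[/ id / num ) * num / id - ( num * num ) $]
Step 9: shift /. Stack=[T * ( T /] ptr=5 lookahead=id remaining=[id / num ) * num / id - ( num * num ) $]
Step 10: shift id. Stack=[T * ( T / id] ptr=6 lookahead=/ remaining=[/ num ) * num / id - ( num * num ) $]
Step 11: reduce F->id. Stack=[T * ( T / F] ptr=6 lookahead=/ remaining=[/ num ) * num / id - ( num * num ) $]
Step 12: reduce T->T / F. Stack=[T * ( T] ptr=6 lookahead=/ remaining=[/ num ) * num / id - ( num * num ) $]
Step 13: shift /. Stack=[T * ( T /] ptr=7 lookahead=num remaining=[num ) * num / id - ( num * num ) $]
Step 14: shift num. Stack=[T * ( T / num] ptr=8 lookahead=) remaining=[) * num / id - ( num * num ) $]
Step 15: reduce F->num. Stack=[T * ( T / F] ptr=8 lookahead=) remaining=[) * num / id - ( num * num ) $]
Step 16: reduce T->T / F. Stack=[T * ( T] ptr=8 lookahead=) remaining=[) * num / id - ( num * num ) $]
Step 17: reduce E->T. Stack=[T * ( E] ptr=8 lookahead=) remaining=[) * num / id - ( num * num ) $]
Step 18: shift ). Stack=[T * ( E )] ptr=9 lookahead=* remaining=[* num / id - ( num * num ) $]
Step 19: reduce F->( E ). Stack=[T * F] ptr=9 lookahead=* remaining=[* num / id - ( num * num ) $]
Step 20: reduce T->T * F. Stack=[T] ptr=9 lookahead=* remaining=[* num / id - ( num * num ) $]
Step 21: shift *. Stack=[T *] ptr=10 lookahead=num remaining=[num / id - ( num * num ) $]
Step 22: shift num. Stack=[T * num] ptr=11 lookahead=/ remaining=[/ id - ( num * num ) $]
Step 23: reduce F->num. Stack=[T * F] ptr=11 lookahead=/ remaining=[/ id - ( num * num ) $]
Step 24: reduce T->T * F. Stack=[T] ptr=11 lookahead=/ remaining=[/ id - ( num * num ) $]
Step 25: shift /. Stack=[T /] ptr=12 lookahead=id remaining=[id - ( num * num ) $]
Step 26: shift id. Stack=[T / id] ptr=13 lookahead=- remaining=[- ( num * num ) $]
Step 27: reduce F->id. Stack=[T / F] ptr=13 lookahead=- remaining=[- ( num * num ) $]
Step 28: reduce T->T / F. Stack=[T] ptr=13 lookahead=- remaining=[- ( num * num ) $]
Step 29: reduce E->T. Stack=[E] ptr=13 lookahead=- remaining=[- ( num * num ) $]
Step 30: shift -. Stack=[E -] ptr=14 lookahead=( remaining=[( num * num ) $]
Step 31: shift (. Stack=[E - (] ptr=15 lookahead=num remaining=[num * num ) $]
Step 32: shift num. Stack=[E - ( num] ptr=16 lookahead=* remaining=[* num ) $]
Step 33: reduce F->num. Stack=[E - ( F] ptr=16 lookahead=* remaining=[* num ) $]
Step 34: reduce T->F. Stack=[E - ( T] ptr=16 lookahead=* remaining=[* num ) $]
Step 35: shift *. Stack=[E - ( T *] ptr=17 lookahead=num remaining=[num ) $]
Step 36: shift num. Stack=[E - ( T * num] ptr=18 lookahead=) remaining=[) $]
Step 37: reduce F->num. Stack=[E - ( T * F] ptr=18 lookahead=) remaining=[) $]
Step 38: reduce T->T * F. Stack=[E - ( T] ptr=18 lookahead=) remaining=[) $]
Step 39: reduce E->T. Stack=[E - ( E] ptr=18 lookahead=) remaining=[) $]
Step 40: shift ). Stack=[E - ( E )] ptr=19 lookahead=$ remaining=[$]
Step 41: reduce F->( E ). Stack=[E - F] ptr=19 lookahead=$ remaining=[$]
Step 42: reduce T->F. Stack=[E - T] ptr=19 lookahead=$ remaining=[$]
Step 43: reduce E->E - T. Stack=[E] ptr=19 lookahead=$ remaining=[$]
Step 44: accept. Stack=[E] ptr=19 lookahead=$ remaining=[$]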